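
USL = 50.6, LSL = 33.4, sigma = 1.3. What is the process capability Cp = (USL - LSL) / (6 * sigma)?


Cp = (50.6 - 33.4) / (6 * 1.3)

2.21


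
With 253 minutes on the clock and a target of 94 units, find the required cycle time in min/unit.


Formula: CT = Available Time / Number of Units
CT = 253 min / 94 units
CT = 2.69 min/unit

2.69 min/unit


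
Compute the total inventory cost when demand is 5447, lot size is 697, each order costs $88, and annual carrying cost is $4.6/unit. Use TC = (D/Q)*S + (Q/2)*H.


TC = 5447/697 * 88 + 697/2 * 4.6

$2290.81


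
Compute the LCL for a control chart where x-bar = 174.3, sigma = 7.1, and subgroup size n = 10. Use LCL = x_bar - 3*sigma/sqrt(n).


LCL = 174.3 - 3 * 7.1 / sqrt(10)

167.56


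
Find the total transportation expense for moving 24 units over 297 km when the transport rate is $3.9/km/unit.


TC = dist * cost * units = 297 * 3.9 * 24 = $27799.20

$27799.20


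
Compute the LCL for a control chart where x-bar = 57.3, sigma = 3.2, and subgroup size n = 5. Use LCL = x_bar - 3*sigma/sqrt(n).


LCL = 57.3 - 3 * 3.2 / sqrt(5)

53.01


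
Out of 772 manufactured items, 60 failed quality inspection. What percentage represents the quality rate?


Formula: Quality Rate = Good Pieces / Total Pieces * 100
Good pieces = 772 - 60 = 712
QR = 712 / 772 * 100 = 92.2%

92.2%


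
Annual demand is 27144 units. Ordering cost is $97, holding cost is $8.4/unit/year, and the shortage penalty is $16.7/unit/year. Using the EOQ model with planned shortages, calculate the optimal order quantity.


Formula: EOQ* = sqrt(2DS/H) * sqrt((H+P)/P)
Base EOQ = sqrt(2*27144*97/8.4) = 791.77 units
Correction = sqrt((8.4+16.7)/16.7) = 1.22597
EOQ* = 791.77 * 1.22597 = 970.7 units

970.7 units


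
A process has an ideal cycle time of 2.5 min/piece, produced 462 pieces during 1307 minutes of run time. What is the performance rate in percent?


Formula: Performance = (Ideal CT * Total Count) / Run Time * 100
Ideal output time = 2.5 * 462 = 1155.0 min
Performance = 1155.0 / 1307 * 100 = 88.4%

88.4%


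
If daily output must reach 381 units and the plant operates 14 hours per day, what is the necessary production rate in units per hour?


Formula: Production Rate = Daily Demand / Available Hours
Rate = 381 units/day / 14 hours/day
Rate = 27.2 units/hour

27.2 units/hour


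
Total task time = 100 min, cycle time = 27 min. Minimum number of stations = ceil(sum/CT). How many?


Formula: N_min = ceil(Sum of Task Times / Cycle Time)
N_min = ceil(100 min / 27 min) = ceil(3.7037)
N_min = 4 stations

4


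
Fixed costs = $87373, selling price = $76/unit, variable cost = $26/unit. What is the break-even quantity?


Formula: BEQ = Fixed Costs / (Price - Variable Cost)
Contribution margin = $76 - $26 = $50/unit
BEQ = ceil($87373 / $50/unit) = ceil(1747.46) = 1748 units

1748 units


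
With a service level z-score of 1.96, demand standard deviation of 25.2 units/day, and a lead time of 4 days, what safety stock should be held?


Formula: SS = z * sigma_d * sqrt(LT)
sqrt(LT) = sqrt(4) = 2.0
SS = 1.96 * 25.2 * 2.0
SS = 98.8 units

98.8 units


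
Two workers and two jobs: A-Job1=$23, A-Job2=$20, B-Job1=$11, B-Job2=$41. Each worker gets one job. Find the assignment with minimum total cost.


Option 1: A->1 + B->2 = $23 + $41 = $64
Option 2: A->2 + B->1 = $20 + $11 = $31
Min cost = min($64, $31) = $31

$31


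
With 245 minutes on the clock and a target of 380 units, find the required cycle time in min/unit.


Formula: CT = Available Time / Number of Units
CT = 245 min / 380 units
CT = 0.64 min/unit

0.64 min/unit


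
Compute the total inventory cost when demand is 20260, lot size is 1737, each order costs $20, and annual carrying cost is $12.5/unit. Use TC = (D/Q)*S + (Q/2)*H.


TC = 20260/1737 * 20 + 1737/2 * 12.5

$11089.53


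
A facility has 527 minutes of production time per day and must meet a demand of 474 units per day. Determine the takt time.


Formula: Takt Time = Available Production Time / Customer Demand
Takt = 527 min/day / 474 units/day
Takt = 1.11 min/unit

1.11 min/unit


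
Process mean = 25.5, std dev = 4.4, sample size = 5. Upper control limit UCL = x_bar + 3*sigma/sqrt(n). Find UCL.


UCL = 25.5 + 3 * 4.4 / sqrt(5)

31.4


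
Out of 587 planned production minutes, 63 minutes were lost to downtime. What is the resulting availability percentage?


Formula: Availability = (Planned Time - Downtime) / Planned Time * 100
Uptime = 587 - 63 = 524 min
Availability = 524 / 587 * 100 = 89.3%

89.3%


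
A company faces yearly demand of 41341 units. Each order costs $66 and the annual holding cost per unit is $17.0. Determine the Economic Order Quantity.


Formula: EOQ = sqrt(2 * D * S / H)
Numerator: 2 * 41341 * 66 = 5457012
2DS/H = 5457012 / 17.0 = 321000.7
EOQ = sqrt(321000.7) = 566.6 units

566.6 units


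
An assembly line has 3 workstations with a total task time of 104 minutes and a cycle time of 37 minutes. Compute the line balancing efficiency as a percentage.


Formula: Efficiency = Sum of Task Times / (N_stations * CT) * 100
Total station capacity = 3 stations * 37 min = 111 min
Efficiency = 104 / 111 * 100 = 93.7%

93.7%


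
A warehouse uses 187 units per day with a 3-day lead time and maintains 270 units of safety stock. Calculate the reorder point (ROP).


Formula: ROP = (Daily Demand * Lead Time) + Safety Stock
Demand during lead time = 187 * 3 = 561 units
ROP = 561 + 270 = 831 units

831 units


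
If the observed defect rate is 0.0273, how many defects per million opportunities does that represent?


DPMO = defect_rate * 1000000 = 0.0273 * 1000000

27300


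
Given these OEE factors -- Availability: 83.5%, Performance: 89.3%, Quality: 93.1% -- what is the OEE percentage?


Formula: OEE = Availability * Performance * Quality / 10000
A * P = 83.5% * 89.3% / 100 = 74.57%
OEE = 74.57% * 93.1% / 100 = 69.4%

69.4%


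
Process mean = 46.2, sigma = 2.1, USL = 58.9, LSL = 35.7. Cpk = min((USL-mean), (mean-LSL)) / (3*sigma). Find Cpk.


Cpu = (58.9 - 46.2) / (3 * 2.1) = 2.02
Cpl = (46.2 - 35.7) / (3 * 2.1) = 1.67
Cpk = min(2.02, 1.67) = 1.67

1.67


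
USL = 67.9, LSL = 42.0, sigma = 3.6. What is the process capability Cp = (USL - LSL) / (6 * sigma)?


Cp = (67.9 - 42.0) / (6 * 3.6)

1.2


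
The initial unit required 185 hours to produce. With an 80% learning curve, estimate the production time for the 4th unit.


Formula: T_n = T_1 * (learning_rate)^(log2(n)) where learning_rate = rate/100
Doublings = log2(4) = 2
T_n = 185 * 0.8^2
T_n = 185 * 0.64 = 118.4 hours

118.4 hours


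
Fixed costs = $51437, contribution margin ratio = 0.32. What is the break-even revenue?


Formula: BER = Fixed Costs / Contribution Margin Ratio
BER = $51437 / 0.32
BER = $160740.63 (to the nearest cent)

$160740.63


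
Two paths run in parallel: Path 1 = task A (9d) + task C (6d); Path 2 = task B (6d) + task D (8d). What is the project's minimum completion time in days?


Path 1 = 9 + 6 = 15 days
Path 2 = 6 + 8 = 14 days
Duration = max(15, 14) = 15 days

15 days


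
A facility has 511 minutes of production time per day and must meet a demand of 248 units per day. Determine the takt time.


Formula: Takt Time = Available Production Time / Customer Demand
Takt = 511 min/day / 248 units/day
Takt = 2.06 min/unit

2.06 min/unit


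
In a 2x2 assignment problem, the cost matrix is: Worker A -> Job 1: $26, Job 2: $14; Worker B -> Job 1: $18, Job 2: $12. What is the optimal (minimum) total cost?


Option 1: A->1 + B->2 = $26 + $12 = $38
Option 2: A->2 + B->1 = $14 + $18 = $32
Min cost = min($38, $32) = $32

$32


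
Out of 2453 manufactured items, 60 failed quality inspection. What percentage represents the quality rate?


Formula: Quality Rate = Good Pieces / Total Pieces * 100
Good pieces = 2453 - 60 = 2393
QR = 2393 / 2453 * 100 = 97.6%

97.6%


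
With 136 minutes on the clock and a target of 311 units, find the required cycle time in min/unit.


Formula: CT = Available Time / Number of Units
CT = 136 min / 311 units
CT = 0.44 min/unit

0.44 min/unit


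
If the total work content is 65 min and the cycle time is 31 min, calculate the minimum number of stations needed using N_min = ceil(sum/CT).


Formula: N_min = ceil(Sum of Task Times / Cycle Time)
N_min = ceil(65 min / 31 min) = ceil(2.0968)
N_min = 3 stations

3


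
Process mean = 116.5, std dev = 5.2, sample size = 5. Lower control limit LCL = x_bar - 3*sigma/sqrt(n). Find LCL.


LCL = 116.5 - 3 * 5.2 / sqrt(5)

109.52


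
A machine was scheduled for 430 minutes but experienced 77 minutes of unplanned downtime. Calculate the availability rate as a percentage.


Formula: Availability = (Planned Time - Downtime) / Planned Time * 100
Uptime = 430 - 77 = 353 min
Availability = 353 / 430 * 100 = 82.1%

82.1%


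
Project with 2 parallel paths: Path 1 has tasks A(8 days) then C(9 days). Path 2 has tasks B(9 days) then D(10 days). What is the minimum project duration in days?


Path 1 = 8 + 9 = 17 days
Path 2 = 9 + 10 = 19 days
Duration = max(17, 19) = 19 days

19 days


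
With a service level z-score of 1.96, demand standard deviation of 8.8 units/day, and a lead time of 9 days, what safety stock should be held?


Formula: SS = z * sigma_d * sqrt(LT)
sqrt(LT) = sqrt(9) = 3.0
SS = 1.96 * 8.8 * 3.0
SS = 51.7 units

51.7 units


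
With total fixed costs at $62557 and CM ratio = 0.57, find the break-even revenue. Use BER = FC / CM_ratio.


Formula: BER = Fixed Costs / Contribution Margin Ratio
BER = $62557 / 0.57
BER = $109749.12 (to the nearest cent)

$109749.12


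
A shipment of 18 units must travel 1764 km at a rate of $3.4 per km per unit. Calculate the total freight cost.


TC = dist * cost * units = 1764 * 3.4 * 18 = $107956.80

$107956.80


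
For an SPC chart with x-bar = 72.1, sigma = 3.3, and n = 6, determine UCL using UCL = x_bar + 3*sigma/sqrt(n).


UCL = 72.1 + 3 * 3.3 / sqrt(6)

76.14


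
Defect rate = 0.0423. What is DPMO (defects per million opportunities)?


DPMO = defect_rate * 1000000 = 0.0423 * 1000000

42300


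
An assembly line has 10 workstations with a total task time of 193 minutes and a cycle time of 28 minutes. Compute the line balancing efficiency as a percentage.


Formula: Efficiency = Sum of Task Times / (N_stations * CT) * 100
Total station capacity = 10 stations * 28 min = 280 min
Efficiency = 193 / 280 * 100 = 68.9%

68.9%


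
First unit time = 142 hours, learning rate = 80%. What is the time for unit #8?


Formula: T_n = T_1 * (learning_rate)^(log2(n)) where learning_rate = rate/100
Doublings = log2(8) = 3
T_n = 142 * 0.8^3
T_n = 142 * 0.512 = 72.7 hours

72.7 hours


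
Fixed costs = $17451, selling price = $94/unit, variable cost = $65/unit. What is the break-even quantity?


Formula: BEQ = Fixed Costs / (Price - Variable Cost)
Contribution margin = $94 - $65 = $29/unit
BEQ = ceil($17451 / $29/unit) = ceil(601.76) = 602 units

602 units


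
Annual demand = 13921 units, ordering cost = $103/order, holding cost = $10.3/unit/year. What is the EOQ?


Formula: EOQ = sqrt(2 * D * S / H)
Numerator: 2 * 13921 * 103 = 2867726
2DS/H = 2867726 / 10.3 = 278420.0
EOQ = sqrt(278420.0) = 527.7 units

527.7 units


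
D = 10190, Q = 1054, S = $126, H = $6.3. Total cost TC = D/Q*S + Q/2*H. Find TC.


TC = 10190/1054 * 126 + 1054/2 * 6.3

$4538.26


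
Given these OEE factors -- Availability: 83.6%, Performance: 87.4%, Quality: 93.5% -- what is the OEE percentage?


Formula: OEE = Availability * Performance * Quality / 10000
A * P = 83.6% * 87.4% / 100 = 73.07%
OEE = 73.07% * 93.5% / 100 = 68.3%

68.3%


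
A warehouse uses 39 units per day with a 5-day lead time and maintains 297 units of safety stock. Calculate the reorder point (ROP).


Formula: ROP = (Daily Demand * Lead Time) + Safety Stock
Demand during lead time = 39 * 5 = 195 units
ROP = 195 + 297 = 492 units

492 units


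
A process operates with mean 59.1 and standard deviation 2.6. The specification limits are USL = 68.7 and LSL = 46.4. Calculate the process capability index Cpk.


Cpu = (68.7 - 59.1) / (3 * 2.6) = 1.23
Cpl = (59.1 - 46.4) / (3 * 2.6) = 1.63
Cpk = min(1.23, 1.63) = 1.23

1.23


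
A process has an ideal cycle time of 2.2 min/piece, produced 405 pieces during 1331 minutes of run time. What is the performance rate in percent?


Formula: Performance = (Ideal CT * Total Count) / Run Time * 100
Ideal output time = 2.2 * 405 = 891.0 min
Performance = 891.0 / 1331 * 100 = 66.9%

66.9%


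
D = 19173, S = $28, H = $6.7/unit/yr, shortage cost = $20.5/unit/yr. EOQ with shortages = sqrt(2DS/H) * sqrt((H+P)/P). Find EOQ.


Formula: EOQ* = sqrt(2DS/H) * sqrt((H+P)/P)
Base EOQ = sqrt(2*19173*28/6.7) = 400.31 units
Correction = sqrt((6.7+20.5)/20.5) = 1.15188
EOQ* = 400.31 * 1.15188 = 461.1 units

461.1 units


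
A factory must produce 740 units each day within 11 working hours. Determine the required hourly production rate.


Formula: Production Rate = Daily Demand / Available Hours
Rate = 740 units/day / 11 hours/day
Rate = 67.3 units/hour

67.3 units/hour


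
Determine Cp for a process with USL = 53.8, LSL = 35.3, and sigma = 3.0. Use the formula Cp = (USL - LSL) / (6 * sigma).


Cp = (53.8 - 35.3) / (6 * 3.0)

1.03


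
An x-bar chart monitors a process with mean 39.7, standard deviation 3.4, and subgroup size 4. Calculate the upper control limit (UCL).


UCL = 39.7 + 3 * 3.4 / sqrt(4)

44.8


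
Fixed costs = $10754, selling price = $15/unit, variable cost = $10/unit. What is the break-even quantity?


Formula: BEQ = Fixed Costs / (Price - Variable Cost)
Contribution margin = $15 - $10 = $5/unit
BEQ = ceil($10754 / $5/unit) = ceil(2150.8) = 2151 units

2151 units


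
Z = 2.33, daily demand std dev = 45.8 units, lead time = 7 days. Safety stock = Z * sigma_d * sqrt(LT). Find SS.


Formula: SS = z * sigma_d * sqrt(LT)
sqrt(LT) = sqrt(7) = 2.6458
SS = 2.33 * 45.8 * 2.6458
SS = 282.3 units

282.3 units


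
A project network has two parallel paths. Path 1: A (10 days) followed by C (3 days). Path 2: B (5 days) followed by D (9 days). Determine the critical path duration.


Path 1 = 10 + 3 = 13 days
Path 2 = 5 + 9 = 14 days
Duration = max(13, 14) = 14 days

14 days


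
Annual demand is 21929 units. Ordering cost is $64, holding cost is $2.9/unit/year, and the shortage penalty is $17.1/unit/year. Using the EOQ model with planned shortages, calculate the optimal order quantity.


Formula: EOQ* = sqrt(2DS/H) * sqrt((H+P)/P)
Base EOQ = sqrt(2*21929*64/2.9) = 983.82 units
Correction = sqrt((2.9+17.1)/17.1) = 1.08148
EOQ* = 983.82 * 1.08148 = 1064.0 units

1064.0 units


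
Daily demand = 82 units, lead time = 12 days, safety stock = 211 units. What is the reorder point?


Formula: ROP = (Daily Demand * Lead Time) + Safety Stock
Demand during lead time = 82 * 12 = 984 units
ROP = 984 + 211 = 1195 units

1195 units


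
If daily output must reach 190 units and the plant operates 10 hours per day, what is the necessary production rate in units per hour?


Formula: Production Rate = Daily Demand / Available Hours
Rate = 190 units/day / 10 hours/day
Rate = 19.0 units/hour

19.0 units/hour


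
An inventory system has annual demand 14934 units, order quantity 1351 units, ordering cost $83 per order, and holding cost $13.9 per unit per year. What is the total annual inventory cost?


TC = 14934/1351 * 83 + 1351/2 * 13.9

$10306.93


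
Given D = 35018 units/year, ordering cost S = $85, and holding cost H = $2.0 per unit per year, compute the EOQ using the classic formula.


Formula: EOQ = sqrt(2 * D * S / H)
Numerator: 2 * 35018 * 85 = 5953060
2DS/H = 5953060 / 2.0 = 2976530.0
EOQ = sqrt(2976530.0) = 1725.3 units

1725.3 units


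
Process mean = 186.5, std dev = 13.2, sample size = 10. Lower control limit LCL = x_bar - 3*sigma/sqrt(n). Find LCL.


LCL = 186.5 - 3 * 13.2 / sqrt(10)

173.98


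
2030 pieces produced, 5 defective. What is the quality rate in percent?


Formula: Quality Rate = Good Pieces / Total Pieces * 100
Good pieces = 2030 - 5 = 2025
QR = 2025 / 2030 * 100 = 99.8%

99.8%


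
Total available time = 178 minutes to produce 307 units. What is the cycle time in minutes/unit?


Formula: CT = Available Time / Number of Units
CT = 178 min / 307 units
CT = 0.58 min/unit

0.58 min/unit


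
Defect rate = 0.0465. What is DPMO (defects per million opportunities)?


DPMO = defect_rate * 1000000 = 0.0465 * 1000000

46500


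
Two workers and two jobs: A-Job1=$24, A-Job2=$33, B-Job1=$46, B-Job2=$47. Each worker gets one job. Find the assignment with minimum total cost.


Option 1: A->1 + B->2 = $24 + $47 = $71
Option 2: A->2 + B->1 = $33 + $46 = $79
Min cost = min($71, $79) = $71

$71


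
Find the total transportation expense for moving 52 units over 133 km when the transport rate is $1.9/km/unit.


TC = dist * cost * units = 133 * 1.9 * 52 = $13140.40

$13140.40


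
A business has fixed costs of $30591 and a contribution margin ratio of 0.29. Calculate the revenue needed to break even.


Formula: BER = Fixed Costs / Contribution Margin Ratio
BER = $30591 / 0.29
BER = $105486.21 (to the nearest cent)

$105486.21


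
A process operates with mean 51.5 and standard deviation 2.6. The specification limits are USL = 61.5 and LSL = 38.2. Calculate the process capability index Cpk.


Cpu = (61.5 - 51.5) / (3 * 2.6) = 1.28
Cpl = (51.5 - 38.2) / (3 * 2.6) = 1.71
Cpk = min(1.28, 1.71) = 1.28

1.28


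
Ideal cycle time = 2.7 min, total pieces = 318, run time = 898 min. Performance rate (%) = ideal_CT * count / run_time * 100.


Formula: Performance = (Ideal CT * Total Count) / Run Time * 100
Ideal output time = 2.7 * 318 = 858.6 min
Performance = 858.6 / 898 * 100 = 95.6%

95.6%


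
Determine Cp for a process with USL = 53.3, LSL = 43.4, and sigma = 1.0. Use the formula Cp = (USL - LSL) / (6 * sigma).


Cp = (53.3 - 43.4) / (6 * 1.0)

1.65


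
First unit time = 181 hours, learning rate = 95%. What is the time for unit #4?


Formula: T_n = T_1 * (learning_rate)^(log2(n)) where learning_rate = rate/100
Doublings = log2(4) = 2
T_n = 181 * 0.95^2
T_n = 181 * 0.9025 = 163.4 hours

163.4 hours


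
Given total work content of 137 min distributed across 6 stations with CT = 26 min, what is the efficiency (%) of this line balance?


Formula: Efficiency = Sum of Task Times / (N_stations * CT) * 100
Total station capacity = 6 stations * 26 min = 156 min
Efficiency = 137 / 156 * 100 = 87.8%

87.8%


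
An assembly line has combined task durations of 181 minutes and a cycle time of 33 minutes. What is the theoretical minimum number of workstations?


Formula: N_min = ceil(Sum of Task Times / Cycle Time)
N_min = ceil(181 min / 33 min) = ceil(5.4848)
N_min = 6 stations

6


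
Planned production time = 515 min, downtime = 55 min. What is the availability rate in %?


Formula: Availability = (Planned Time - Downtime) / Planned Time * 100
Uptime = 515 - 55 = 460 min
Availability = 460 / 515 * 100 = 89.3%

89.3%


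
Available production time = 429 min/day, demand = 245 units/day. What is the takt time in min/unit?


Formula: Takt Time = Available Production Time / Customer Demand
Takt = 429 min/day / 245 units/day
Takt = 1.75 min/unit

1.75 min/unit


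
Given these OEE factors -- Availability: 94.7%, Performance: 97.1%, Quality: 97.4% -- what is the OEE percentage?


Formula: OEE = Availability * Performance * Quality / 10000
A * P = 94.7% * 97.1% / 100 = 91.95%
OEE = 91.95% * 97.4% / 100 = 89.6%

89.6%


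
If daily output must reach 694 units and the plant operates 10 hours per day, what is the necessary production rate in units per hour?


Formula: Production Rate = Daily Demand / Available Hours
Rate = 694 units/day / 10 hours/day
Rate = 69.4 units/hour

69.4 units/hour


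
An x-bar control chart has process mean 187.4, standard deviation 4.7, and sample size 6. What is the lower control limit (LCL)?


LCL = 187.4 - 3 * 4.7 / sqrt(6)

181.64


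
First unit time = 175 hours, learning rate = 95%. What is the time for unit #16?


Formula: T_n = T_1 * (learning_rate)^(log2(n)) where learning_rate = rate/100
Doublings = log2(16) = 4
T_n = 175 * 0.95^4
T_n = 175 * 0.8145 = 142.5 hours

142.5 hours


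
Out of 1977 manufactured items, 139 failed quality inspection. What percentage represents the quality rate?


Formula: Quality Rate = Good Pieces / Total Pieces * 100
Good pieces = 1977 - 139 = 1838
QR = 1838 / 1977 * 100 = 93.0%

93.0%


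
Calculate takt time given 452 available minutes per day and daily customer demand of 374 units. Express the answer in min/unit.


Formula: Takt Time = Available Production Time / Customer Demand
Takt = 452 min/day / 374 units/day
Takt = 1.21 min/unit

1.21 min/unit


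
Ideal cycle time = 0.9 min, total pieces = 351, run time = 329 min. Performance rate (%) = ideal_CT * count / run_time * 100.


Formula: Performance = (Ideal CT * Total Count) / Run Time * 100
Ideal output time = 0.9 * 351 = 315.9 min
Performance = 315.9 / 329 * 100 = 96.0%

96.0%


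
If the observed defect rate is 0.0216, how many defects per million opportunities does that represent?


DPMO = defect_rate * 1000000 = 0.0216 * 1000000

21600


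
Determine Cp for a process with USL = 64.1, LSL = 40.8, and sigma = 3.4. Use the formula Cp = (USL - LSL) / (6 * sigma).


Cp = (64.1 - 40.8) / (6 * 3.4)

1.14


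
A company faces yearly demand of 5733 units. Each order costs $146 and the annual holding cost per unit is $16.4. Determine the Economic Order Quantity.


Formula: EOQ = sqrt(2 * D * S / H)
Numerator: 2 * 5733 * 146 = 1674036
2DS/H = 1674036 / 16.4 = 102075.4
EOQ = sqrt(102075.4) = 319.5 units

319.5 units


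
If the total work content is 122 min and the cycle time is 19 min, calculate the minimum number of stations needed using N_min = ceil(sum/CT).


Formula: N_min = ceil(Sum of Task Times / Cycle Time)
N_min = ceil(122 min / 19 min) = ceil(6.4211)
N_min = 7 stations

7


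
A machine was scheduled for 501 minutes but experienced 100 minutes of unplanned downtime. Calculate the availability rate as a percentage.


Formula: Availability = (Planned Time - Downtime) / Planned Time * 100
Uptime = 501 - 100 = 401 min
Availability = 401 / 501 * 100 = 80.0%

80.0%


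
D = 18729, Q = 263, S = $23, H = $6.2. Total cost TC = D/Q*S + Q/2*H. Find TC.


TC = 18729/263 * 23 + 263/2 * 6.2

$2453.20


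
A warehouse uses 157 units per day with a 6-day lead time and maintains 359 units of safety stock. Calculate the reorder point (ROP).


Formula: ROP = (Daily Demand * Lead Time) + Safety Stock
Demand during lead time = 157 * 6 = 942 units
ROP = 942 + 359 = 1301 units

1301 units


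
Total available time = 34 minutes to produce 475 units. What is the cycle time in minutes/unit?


Formula: CT = Available Time / Number of Units
CT = 34 min / 475 units
CT = 0.07 min/unit

0.07 min/unit


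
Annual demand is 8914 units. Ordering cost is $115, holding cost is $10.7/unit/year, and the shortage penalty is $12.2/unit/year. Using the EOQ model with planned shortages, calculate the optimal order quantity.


Formula: EOQ* = sqrt(2DS/H) * sqrt((H+P)/P)
Base EOQ = sqrt(2*8914*115/10.7) = 437.73 units
Correction = sqrt((10.7+12.2)/12.2) = 1.37005
EOQ* = 437.73 * 1.37005 = 599.7 units

599.7 units


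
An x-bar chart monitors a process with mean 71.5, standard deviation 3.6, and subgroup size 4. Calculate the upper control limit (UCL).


UCL = 71.5 + 3 * 3.6 / sqrt(4)

76.9


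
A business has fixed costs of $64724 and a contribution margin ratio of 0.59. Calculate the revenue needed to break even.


Formula: BER = Fixed Costs / Contribution Margin Ratio
BER = $64724 / 0.59
BER = $109701.69 (to the nearest cent)

$109701.69


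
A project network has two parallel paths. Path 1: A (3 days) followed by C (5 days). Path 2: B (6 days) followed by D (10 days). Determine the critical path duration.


Path 1 = 3 + 5 = 8 days
Path 2 = 6 + 10 = 16 days
Duration = max(8, 16) = 16 days

16 days


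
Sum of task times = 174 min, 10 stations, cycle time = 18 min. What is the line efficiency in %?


Formula: Efficiency = Sum of Task Times / (N_stations * CT) * 100
Total station capacity = 10 stations * 18 min = 180 min
Efficiency = 174 / 180 * 100 = 96.7%

96.7%


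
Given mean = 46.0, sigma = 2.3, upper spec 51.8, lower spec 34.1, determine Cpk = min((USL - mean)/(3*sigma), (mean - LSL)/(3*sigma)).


Cpu = (51.8 - 46.0) / (3 * 2.3) = 0.84
Cpl = (46.0 - 34.1) / (3 * 2.3) = 1.72
Cpk = min(0.84, 1.72) = 0.84

0.84


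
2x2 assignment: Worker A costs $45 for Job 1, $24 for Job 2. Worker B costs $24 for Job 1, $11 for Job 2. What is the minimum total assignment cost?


Option 1: A->1 + B->2 = $45 + $11 = $56
Option 2: A->2 + B->1 = $24 + $24 = $48
Min cost = min($56, $48) = $48

$48


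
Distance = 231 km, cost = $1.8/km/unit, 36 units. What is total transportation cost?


TC = dist * cost * units = 231 * 1.8 * 36 = $14968.80

$14968.80


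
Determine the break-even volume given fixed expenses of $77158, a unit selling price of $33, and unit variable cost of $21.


Formula: BEQ = Fixed Costs / (Price - Variable Cost)
Contribution margin = $33 - $21 = $12/unit
BEQ = ceil($77158 / $12/unit) = ceil(6429.83) = 6430 units

6430 units


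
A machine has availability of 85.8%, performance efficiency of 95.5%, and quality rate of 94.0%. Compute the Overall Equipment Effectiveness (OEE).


Formula: OEE = Availability * Performance * Quality / 10000
A * P = 85.8% * 95.5% / 100 = 81.94%
OEE = 81.94% * 94.0% / 100 = 77.0%

77.0%


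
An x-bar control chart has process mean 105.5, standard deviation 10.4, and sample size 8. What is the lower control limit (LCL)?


LCL = 105.5 - 3 * 10.4 / sqrt(8)

94.47


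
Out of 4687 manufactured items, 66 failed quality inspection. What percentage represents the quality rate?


Formula: Quality Rate = Good Pieces / Total Pieces * 100
Good pieces = 4687 - 66 = 4621
QR = 4621 / 4687 * 100 = 98.6%

98.6%


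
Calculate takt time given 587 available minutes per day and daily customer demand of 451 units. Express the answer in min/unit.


Formula: Takt Time = Available Production Time / Customer Demand
Takt = 587 min/day / 451 units/day
Takt = 1.3 min/unit

1.3 min/unit


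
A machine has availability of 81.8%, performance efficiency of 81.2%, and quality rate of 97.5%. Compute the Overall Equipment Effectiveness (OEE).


Formula: OEE = Availability * Performance * Quality / 10000
A * P = 81.8% * 81.2% / 100 = 66.42%
OEE = 66.42% * 97.5% / 100 = 64.8%

64.8%


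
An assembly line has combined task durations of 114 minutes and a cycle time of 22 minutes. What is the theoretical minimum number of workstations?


Formula: N_min = ceil(Sum of Task Times / Cycle Time)
N_min = ceil(114 min / 22 min) = ceil(5.1818)
N_min = 6 stations

6


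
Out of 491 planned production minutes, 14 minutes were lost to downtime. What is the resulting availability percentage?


Formula: Availability = (Planned Time - Downtime) / Planned Time * 100
Uptime = 491 - 14 = 477 min
Availability = 477 / 491 * 100 = 97.1%

97.1%


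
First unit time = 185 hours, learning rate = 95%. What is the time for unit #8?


Formula: T_n = T_1 * (learning_rate)^(log2(n)) where learning_rate = rate/100
Doublings = log2(8) = 3
T_n = 185 * 0.95^3
T_n = 185 * 0.8574 = 158.6 hours

158.6 hours


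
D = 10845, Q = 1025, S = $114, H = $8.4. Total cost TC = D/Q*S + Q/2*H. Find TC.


TC = 10845/1025 * 114 + 1025/2 * 8.4

$5511.18


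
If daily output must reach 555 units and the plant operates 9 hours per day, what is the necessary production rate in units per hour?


Formula: Production Rate = Daily Demand / Available Hours
Rate = 555 units/day / 9 hours/day
Rate = 61.7 units/hour

61.7 units/hour


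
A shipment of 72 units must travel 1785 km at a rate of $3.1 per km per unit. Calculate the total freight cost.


TC = dist * cost * units = 1785 * 3.1 * 72 = $398412.00

$398412.00


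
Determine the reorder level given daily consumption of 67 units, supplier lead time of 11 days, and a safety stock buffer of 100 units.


Formula: ROP = (Daily Demand * Lead Time) + Safety Stock
Demand during lead time = 67 * 11 = 737 units
ROP = 737 + 100 = 837 units

837 units


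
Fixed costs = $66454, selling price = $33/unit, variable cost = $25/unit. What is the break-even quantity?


Formula: BEQ = Fixed Costs / (Price - Variable Cost)
Contribution margin = $33 - $25 = $8/unit
BEQ = ceil($66454 / $8/unit) = ceil(8306.75) = 8307 units

8307 units


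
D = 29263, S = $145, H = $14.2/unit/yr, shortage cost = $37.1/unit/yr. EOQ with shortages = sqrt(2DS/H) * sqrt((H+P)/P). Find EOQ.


Formula: EOQ* = sqrt(2DS/H) * sqrt((H+P)/P)
Base EOQ = sqrt(2*29263*145/14.2) = 773.06 units
Correction = sqrt((14.2+37.1)/37.1) = 1.1759
EOQ* = 773.06 * 1.1759 = 909.0 units

909.0 units


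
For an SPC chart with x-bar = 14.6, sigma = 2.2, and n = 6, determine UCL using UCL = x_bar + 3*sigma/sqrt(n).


UCL = 14.6 + 3 * 2.2 / sqrt(6)

17.29


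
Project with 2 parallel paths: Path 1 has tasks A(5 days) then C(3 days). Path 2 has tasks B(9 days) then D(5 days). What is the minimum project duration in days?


Path 1 = 5 + 3 = 8 days
Path 2 = 9 + 5 = 14 days
Duration = max(8, 14) = 14 days

14 days


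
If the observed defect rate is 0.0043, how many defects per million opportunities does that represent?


DPMO = defect_rate * 1000000 = 0.0043 * 1000000

4300


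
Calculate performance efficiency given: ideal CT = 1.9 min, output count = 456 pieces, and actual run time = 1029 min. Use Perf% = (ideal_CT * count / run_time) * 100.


Formula: Performance = (Ideal CT * Total Count) / Run Time * 100
Ideal output time = 1.9 * 456 = 866.4 min
Performance = 866.4 / 1029 * 100 = 84.2%

84.2%


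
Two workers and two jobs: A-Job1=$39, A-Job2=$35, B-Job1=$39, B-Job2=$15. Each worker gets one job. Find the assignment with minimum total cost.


Option 1: A->1 + B->2 = $39 + $15 = $54
Option 2: A->2 + B->1 = $35 + $39 = $74
Min cost = min($54, $74) = $54

$54


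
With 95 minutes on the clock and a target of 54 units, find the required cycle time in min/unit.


Formula: CT = Available Time / Number of Units
CT = 95 min / 54 units
CT = 1.76 min/unit

1.76 min/unit


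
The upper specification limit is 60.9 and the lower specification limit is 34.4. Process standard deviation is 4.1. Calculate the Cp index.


Cp = (60.9 - 34.4) / (6 * 4.1)

1.08


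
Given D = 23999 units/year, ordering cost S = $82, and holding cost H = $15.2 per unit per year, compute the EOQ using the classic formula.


Formula: EOQ = sqrt(2 * D * S / H)
Numerator: 2 * 23999 * 82 = 3935836
2DS/H = 3935836 / 15.2 = 258936.6
EOQ = sqrt(258936.6) = 508.9 units

508.9 units


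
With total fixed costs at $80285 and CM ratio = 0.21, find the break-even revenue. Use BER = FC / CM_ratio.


Formula: BER = Fixed Costs / Contribution Margin Ratio
BER = $80285 / 0.21
BER = $382309.52 (to the nearest cent)

$382309.52


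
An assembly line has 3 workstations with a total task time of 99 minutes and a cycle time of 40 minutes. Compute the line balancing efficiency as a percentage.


Formula: Efficiency = Sum of Task Times / (N_stations * CT) * 100
Total station capacity = 3 stations * 40 min = 120 min
Efficiency = 99 / 120 * 100 = 82.5%

82.5%


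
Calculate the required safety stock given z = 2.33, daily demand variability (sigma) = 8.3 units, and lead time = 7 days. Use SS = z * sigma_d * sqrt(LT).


Formula: SS = z * sigma_d * sqrt(LT)
sqrt(LT) = sqrt(7) = 2.6458
SS = 2.33 * 8.3 * 2.6458
SS = 51.2 units

51.2 units


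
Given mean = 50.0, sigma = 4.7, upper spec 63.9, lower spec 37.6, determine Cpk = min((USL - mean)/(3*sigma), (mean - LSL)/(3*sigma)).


Cpu = (63.9 - 50.0) / (3 * 4.7) = 0.99
Cpl = (50.0 - 37.6) / (3 * 4.7) = 0.88
Cpk = min(0.99, 0.88) = 0.88

0.88


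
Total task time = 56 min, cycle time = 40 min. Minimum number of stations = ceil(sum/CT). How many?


Formula: N_min = ceil(Sum of Task Times / Cycle Time)
N_min = ceil(56 min / 40 min) = ceil(1.4)
N_min = 2 stations

2


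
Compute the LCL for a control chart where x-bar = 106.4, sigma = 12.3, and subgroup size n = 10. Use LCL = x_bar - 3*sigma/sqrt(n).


LCL = 106.4 - 3 * 12.3 / sqrt(10)

94.73


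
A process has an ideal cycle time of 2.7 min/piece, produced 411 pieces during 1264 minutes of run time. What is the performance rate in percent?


Formula: Performance = (Ideal CT * Total Count) / Run Time * 100
Ideal output time = 2.7 * 411 = 1109.7 min
Performance = 1109.7 / 1264 * 100 = 87.8%

87.8%


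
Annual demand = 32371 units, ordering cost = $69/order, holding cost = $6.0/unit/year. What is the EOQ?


Formula: EOQ = sqrt(2 * D * S / H)
Numerator: 2 * 32371 * 69 = 4467198
2DS/H = 4467198 / 6.0 = 744533.0
EOQ = sqrt(744533.0) = 862.9 units

862.9 units


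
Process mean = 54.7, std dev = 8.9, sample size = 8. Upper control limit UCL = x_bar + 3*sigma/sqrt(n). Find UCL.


UCL = 54.7 + 3 * 8.9 / sqrt(8)

64.14


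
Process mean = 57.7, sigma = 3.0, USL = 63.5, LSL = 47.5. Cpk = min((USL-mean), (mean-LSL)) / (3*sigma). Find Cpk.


Cpu = (63.5 - 57.7) / (3 * 3.0) = 0.64
Cpl = (57.7 - 47.5) / (3 * 3.0) = 1.13
Cpk = min(0.64, 1.13) = 0.64

0.64


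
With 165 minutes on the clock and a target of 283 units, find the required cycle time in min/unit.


Formula: CT = Available Time / Number of Units
CT = 165 min / 283 units
CT = 0.58 min/unit

0.58 min/unit


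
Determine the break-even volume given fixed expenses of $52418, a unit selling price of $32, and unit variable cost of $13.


Formula: BEQ = Fixed Costs / (Price - Variable Cost)
Contribution margin = $32 - $13 = $19/unit
BEQ = ceil($52418 / $19/unit) = ceil(2758.84) = 2759 units

2759 units


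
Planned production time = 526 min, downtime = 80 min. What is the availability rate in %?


Formula: Availability = (Planned Time - Downtime) / Planned Time * 100
Uptime = 526 - 80 = 446 min
Availability = 446 / 526 * 100 = 84.8%

84.8%


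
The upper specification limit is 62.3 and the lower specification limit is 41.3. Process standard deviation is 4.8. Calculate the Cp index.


Cp = (62.3 - 41.3) / (6 * 4.8)

0.73


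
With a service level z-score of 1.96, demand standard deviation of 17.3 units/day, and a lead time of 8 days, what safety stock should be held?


Formula: SS = z * sigma_d * sqrt(LT)
sqrt(LT) = sqrt(8) = 2.8284
SS = 1.96 * 17.3 * 2.8284
SS = 95.9 units

95.9 units


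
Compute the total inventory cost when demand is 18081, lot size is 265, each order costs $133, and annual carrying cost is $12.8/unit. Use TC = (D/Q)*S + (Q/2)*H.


TC = 18081/265 * 133 + 265/2 * 12.8

$10770.62


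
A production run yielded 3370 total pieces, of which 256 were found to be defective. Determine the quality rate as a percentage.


Formula: Quality Rate = Good Pieces / Total Pieces * 100
Good pieces = 3370 - 256 = 3114
QR = 3114 / 3370 * 100 = 92.4%

92.4%


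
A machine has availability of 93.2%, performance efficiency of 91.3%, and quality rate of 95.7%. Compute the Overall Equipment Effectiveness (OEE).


Formula: OEE = Availability * Performance * Quality / 10000
A * P = 93.2% * 91.3% / 100 = 85.09%
OEE = 85.09% * 95.7% / 100 = 81.4%

81.4%


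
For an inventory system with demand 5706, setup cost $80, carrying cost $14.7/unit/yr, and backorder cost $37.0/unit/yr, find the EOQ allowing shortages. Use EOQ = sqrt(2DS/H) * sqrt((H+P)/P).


Formula: EOQ* = sqrt(2DS/H) * sqrt((H+P)/P)
Base EOQ = sqrt(2*5706*80/14.7) = 249.21 units
Correction = sqrt((14.7+37.0)/37.0) = 1.18207
EOQ* = 249.21 * 1.18207 = 294.6 units

294.6 units


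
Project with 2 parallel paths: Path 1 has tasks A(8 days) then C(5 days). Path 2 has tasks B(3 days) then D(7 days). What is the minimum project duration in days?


Path 1 = 8 + 5 = 13 days
Path 2 = 3 + 7 = 10 days
Duration = max(13, 10) = 13 days

13 days


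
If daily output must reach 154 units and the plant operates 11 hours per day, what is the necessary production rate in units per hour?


Formula: Production Rate = Daily Demand / Available Hours
Rate = 154 units/day / 11 hours/day
Rate = 14.0 units/hour

14.0 units/hour


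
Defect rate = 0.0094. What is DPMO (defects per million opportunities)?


DPMO = defect_rate * 1000000 = 0.0094 * 1000000

9400


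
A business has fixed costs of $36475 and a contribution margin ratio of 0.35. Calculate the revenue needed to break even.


Formula: BER = Fixed Costs / Contribution Margin Ratio
BER = $36475 / 0.35
BER = $104214.29 (to the nearest cent)

$104214.29


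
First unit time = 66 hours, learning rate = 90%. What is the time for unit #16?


Formula: T_n = T_1 * (learning_rate)^(log2(n)) where learning_rate = rate/100
Doublings = log2(16) = 4
T_n = 66 * 0.9^4
T_n = 66 * 0.6561 = 43.3 hours

43.3 hours


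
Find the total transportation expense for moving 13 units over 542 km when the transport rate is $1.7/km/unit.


TC = dist * cost * units = 542 * 1.7 * 13 = $11978.20

$11978.20


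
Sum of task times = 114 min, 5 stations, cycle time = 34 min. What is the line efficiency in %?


Formula: Efficiency = Sum of Task Times / (N_stations * CT) * 100
Total station capacity = 5 stations * 34 min = 170 min
Efficiency = 114 / 170 * 100 = 67.1%

67.1%


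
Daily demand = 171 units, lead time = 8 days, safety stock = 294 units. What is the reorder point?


Formula: ROP = (Daily Demand * Lead Time) + Safety Stock
Demand during lead time = 171 * 8 = 1368 units
ROP = 1368 + 294 = 1662 units

1662 units


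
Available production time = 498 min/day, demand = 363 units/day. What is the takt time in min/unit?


Formula: Takt Time = Available Production Time / Customer Demand
Takt = 498 min/day / 363 units/day
Takt = 1.37 min/unit

1.37 min/unit


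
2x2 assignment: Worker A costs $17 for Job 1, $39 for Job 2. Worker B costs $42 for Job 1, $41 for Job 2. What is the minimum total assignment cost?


Option 1: A->1 + B->2 = $17 + $41 = $58
Option 2: A->2 + B->1 = $39 + $42 = $81
Min cost = min($58, $81) = $58

$58


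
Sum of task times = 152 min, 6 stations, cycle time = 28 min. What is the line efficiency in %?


Formula: Efficiency = Sum of Task Times / (N_stations * CT) * 100
Total station capacity = 6 stations * 28 min = 168 min
Efficiency = 152 / 168 * 100 = 90.5%

90.5%


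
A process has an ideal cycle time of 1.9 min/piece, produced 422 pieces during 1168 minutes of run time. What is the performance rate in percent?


Formula: Performance = (Ideal CT * Total Count) / Run Time * 100
Ideal output time = 1.9 * 422 = 801.8 min
Performance = 801.8 / 1168 * 100 = 68.6%

68.6%


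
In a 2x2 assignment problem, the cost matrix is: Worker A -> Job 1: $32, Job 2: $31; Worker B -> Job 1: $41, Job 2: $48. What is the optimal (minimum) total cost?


Option 1: A->1 + B->2 = $32 + $48 = $80
Option 2: A->2 + B->1 = $31 + $41 = $72
Min cost = min($80, $72) = $72

$72


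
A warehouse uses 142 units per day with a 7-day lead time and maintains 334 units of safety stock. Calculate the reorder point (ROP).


Formula: ROP = (Daily Demand * Lead Time) + Safety Stock
Demand during lead time = 142 * 7 = 994 units
ROP = 994 + 334 = 1328 units

1328 units


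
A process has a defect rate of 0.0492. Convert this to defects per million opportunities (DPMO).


DPMO = defect_rate * 1000000 = 0.0492 * 1000000

49200
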